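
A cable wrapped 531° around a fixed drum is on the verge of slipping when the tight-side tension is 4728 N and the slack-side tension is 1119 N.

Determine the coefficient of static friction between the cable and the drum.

μ ≈ 0.155

T₂/T₁ = e^{μβ} → μ = ln(T₂/T₁)/β.
β = 531° = 9.268 rad.
μ = ln(4728/1119)/9.268 = ln(4.225)/9.268 = 0.155.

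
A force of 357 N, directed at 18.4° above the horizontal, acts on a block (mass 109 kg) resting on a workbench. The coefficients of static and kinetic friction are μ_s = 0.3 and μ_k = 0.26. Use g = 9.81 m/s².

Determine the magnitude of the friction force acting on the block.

f ≈ 249 N

Vertical equilibrium gives N = m g − P sin α = 956.6 N.
The horizontal driving force is P cos α = 338.7 N, so equilibrium needs friction f = 338.7 N.
μ_s N = 0.3 × 956.6 = 287 N.
The required friction exceeds μ_s N, so the block moves and f = μ_k N = 249 N.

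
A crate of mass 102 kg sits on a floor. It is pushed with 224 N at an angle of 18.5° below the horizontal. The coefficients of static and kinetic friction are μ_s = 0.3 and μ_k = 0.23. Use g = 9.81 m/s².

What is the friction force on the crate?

f ≈ 212 N

Vertical equilibrium gives N = m g + P sin α = 1072 N.
The horizontal driving force is P cos α = 212.4 N, so equilibrium needs friction f = 212.4 N.
The static-friction limit is μ_s N = 321.5 N.
Since 212.4 N does not exceed the limit, the crate stays at rest and f = 212 N.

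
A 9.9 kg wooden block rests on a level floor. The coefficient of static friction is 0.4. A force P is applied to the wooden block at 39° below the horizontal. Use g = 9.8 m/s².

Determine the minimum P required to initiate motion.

P ≈ 73.9 N

N = m g + P sin α (the push presses the wooden block into the level floor).
At impending slip, P cos α = μ_s N = μ_s (m g + P sin α).
Solving: P (cos α − μ_s sin α) = μ_s m g → P = 0.4×97/(cos 39° − 0.4 sin 39°) = 38.8/0.5254 = 73.9 N.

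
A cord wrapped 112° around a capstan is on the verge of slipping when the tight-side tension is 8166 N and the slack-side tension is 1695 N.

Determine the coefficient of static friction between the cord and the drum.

T₂/T₁ = e^{μβ} → μ = ln(T₂/T₁)/β.
β = 112° = 1.955 rad.
μ = ln(8166/1695)/1.955 = ln(4.818)/1.955 = 0.804.

μ ≈ 0.804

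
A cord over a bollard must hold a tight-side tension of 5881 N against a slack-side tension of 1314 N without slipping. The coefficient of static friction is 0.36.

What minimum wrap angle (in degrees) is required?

T₂/T₁ = e^{μβ} → β = ln(T₂/T₁)/μ.
β = ln(5881/1314)/0.36 = 1.499/0.36 = 4.163 rad.
In degrees: β = 4.163 × 180/π = 239°.

β_min ≈ 239°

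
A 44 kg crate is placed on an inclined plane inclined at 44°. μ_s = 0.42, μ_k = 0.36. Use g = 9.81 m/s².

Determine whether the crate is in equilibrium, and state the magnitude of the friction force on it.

f ≈ 112 N

N = m g cos θ = 310 N.
Down-slope weight component: m g sin θ = 300 N.
μ_s N = 130 N.
300 > 130 N, so it slides; kinetic friction f = μ_k N = 0.36×310 = 112 N.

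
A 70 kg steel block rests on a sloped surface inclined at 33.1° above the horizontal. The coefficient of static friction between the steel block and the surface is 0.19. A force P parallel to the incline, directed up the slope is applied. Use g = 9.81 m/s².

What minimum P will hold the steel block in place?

P_min ≈ 266 N

The steel block tends to slide down (tan θ > μ_s), so at the point of impending slip friction acts up-slope at its limit: f = μ_s N.
P is parallel to the surface, so N = m g cos θ = 575 N.
Along the incline: P + μ_s N = m g sin θ, so P = 375 − 0.19×575 = 266 N.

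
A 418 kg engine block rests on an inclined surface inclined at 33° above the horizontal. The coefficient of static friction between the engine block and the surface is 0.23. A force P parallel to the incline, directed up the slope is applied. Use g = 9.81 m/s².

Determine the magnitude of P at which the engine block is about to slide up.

At impending motion up the slope, friction acts down-slope at its limit: f = μ_s N.
P is parallel to the surface, so N = m g cos θ = 3440 N.
Along the incline: P = m g sin θ + μ_s N = 2230 + 0.23×3440 = 3020 N.

P ≈ 3020 N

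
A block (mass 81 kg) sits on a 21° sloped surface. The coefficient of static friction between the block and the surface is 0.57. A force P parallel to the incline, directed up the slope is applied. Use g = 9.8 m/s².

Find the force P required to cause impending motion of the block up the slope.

At impending motion up the slope, friction acts down-slope at its limit: f = μ_s N.
P is parallel to the surface, so N = m g cos θ = 741 N.
Along the incline: P = m g sin θ + μ_s N = 284 + 0.57×741 = 707 N.

P ≈ 707 N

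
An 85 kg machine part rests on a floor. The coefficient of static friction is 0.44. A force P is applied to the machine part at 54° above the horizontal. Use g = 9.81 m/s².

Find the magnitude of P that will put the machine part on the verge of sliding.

N = m g − P sin α (the pull lifts the machine part).
At impending slip, P cos α = μ_s N = μ_s (m g − P sin α).
Solving: P (cos α + μ_s sin α) = μ_s m g → P = 0.44×834/(cos 54° + 0.44 sin 54°) = 367/0.9438 = 389 N.

P ≈ 389 N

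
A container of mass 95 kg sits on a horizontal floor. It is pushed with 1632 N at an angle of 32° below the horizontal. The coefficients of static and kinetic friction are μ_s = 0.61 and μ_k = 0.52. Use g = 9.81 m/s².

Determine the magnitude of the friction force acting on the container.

N = m g + P sin α = 932 + 1632×sin 32° = 1797 N.
The horizontal driving force is P cos α = 1384 N, so equilibrium needs friction f = 1384 N.
The static-friction limit is μ_s N = 1096 N.
The required friction exceeds μ_s N, so the container moves and f = μ_k N = 934 N.

f ≈ 934 N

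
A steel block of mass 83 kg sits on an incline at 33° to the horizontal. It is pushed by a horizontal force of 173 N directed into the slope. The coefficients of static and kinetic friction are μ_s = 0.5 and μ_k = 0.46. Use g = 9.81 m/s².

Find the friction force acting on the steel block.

f ≈ 298 N (up the incline)

Normal direction: N = m g cos θ + P sin θ = 777.1 N.
Along the incline, the net driving force (taking up-slope positive) is P cos θ − m g sin θ = 145.1 − 443.5 = -298.4 N, so equilibrium requires friction f = 298.4 N (up-slope).
Maximum static friction: μ_s N = 0.5 × 777.1 = 388.5 N.
|f_req| = 298.4 ≤ 388.5 N → the steel block is in equilibrium; friction equals the required value.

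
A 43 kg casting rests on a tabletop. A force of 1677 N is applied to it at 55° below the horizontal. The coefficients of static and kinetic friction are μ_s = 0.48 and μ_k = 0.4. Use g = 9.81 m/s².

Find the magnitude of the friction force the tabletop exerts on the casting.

f ≈ 718 N

Vertical equilibrium gives N = m g + P sin α = 1796 N.
For equilibrium, f = P cos α = 1677×cos 55° = 961.9 N.
μ_s N = 0.48 × 1796 = 861.9 N.
The required friction exceeds μ_s N, so the casting moves and f = μ_k N = 718 N.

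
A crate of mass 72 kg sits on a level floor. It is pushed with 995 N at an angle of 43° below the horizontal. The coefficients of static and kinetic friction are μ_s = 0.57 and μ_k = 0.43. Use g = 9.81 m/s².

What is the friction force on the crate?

The vertical component of P adds to the normal force: N = m g + P sin α = 706.3 + 678.6 = 1385 N.
Horizontally, friction must balance P cos α = 727.7 N.
μ_s N = 0.57 × 1385 = 789.4 N.
Since 727.7 N does not exceed the limit, the crate stays at rest and f = 728 N.

f ≈ 728 N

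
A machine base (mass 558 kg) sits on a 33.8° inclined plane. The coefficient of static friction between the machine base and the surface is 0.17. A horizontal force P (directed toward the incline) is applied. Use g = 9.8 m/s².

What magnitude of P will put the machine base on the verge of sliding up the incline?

At impending motion up the slope, friction acts down-slope at its limit: f = μ_s N.
Perpendicular to the incline: N = m g cos θ + P sin θ.
Along the incline: P cos θ = m g sin θ + μ_s N = m g sin θ + μ_s (m g cos θ + P sin θ).
Solving, P (cos θ − μ_s sin θ) = m g (sin θ + μ_s cos θ), so P = 558×9.8×(sin 33.8° + 0.17 cos 33.8°)/(cos 33.8° − 0.17 sin 33.8°) = 5470×0.6976/0.7364 = 5180 N.

P ≈ 5180 N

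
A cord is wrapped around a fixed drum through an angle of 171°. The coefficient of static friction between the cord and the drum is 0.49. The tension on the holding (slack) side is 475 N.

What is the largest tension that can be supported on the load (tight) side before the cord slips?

At impending slip the capstan equation gives T₂/T₁ = e^{μβ} with β in radians.
β = 171° × π/180 = 2.985 rad.
e^{μβ} = e^{0.49×2.985} = 4.316.
T₂ = T₁ · e^{μβ} = 475 × 4.316 = 2050 N.

T_max ≈ 2050 N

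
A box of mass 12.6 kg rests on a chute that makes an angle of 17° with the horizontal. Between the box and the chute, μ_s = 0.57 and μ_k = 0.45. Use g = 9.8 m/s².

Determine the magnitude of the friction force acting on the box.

f ≈ 36.1 N (up the incline)

Normal force: N = m g cos θ = 12.6 × 9.8 × cos 17° = 118.1 N.
Along the slope the weight component is m g sin θ = 36.1 N; friction must supply exactly this, acting up-slope.
The static-friction ceiling is μ_s N = 0.57 × 118.1 = 67.31 N.
Since |36.1| ≤ 67.31 N, static friction is sufficient; f equals the required value, not μ_s N.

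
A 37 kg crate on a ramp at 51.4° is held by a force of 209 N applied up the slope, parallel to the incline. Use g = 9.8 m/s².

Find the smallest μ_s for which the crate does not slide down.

μ_s,min ≈ 0.329

N = m g cos θ = 226.2 N.
Friction must make up the shortfall along the incline: f = m g sin θ − P = 283.4 − 209 = 74.38 N.
At the threshold f = μ_s N, so μ_s,min = 74.38/226.2 = 0.329.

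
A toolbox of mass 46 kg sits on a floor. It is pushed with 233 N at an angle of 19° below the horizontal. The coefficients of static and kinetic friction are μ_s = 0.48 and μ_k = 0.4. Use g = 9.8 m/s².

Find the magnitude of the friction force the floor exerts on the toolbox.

N = m g + P sin α = 450.8 + 233×sin 19° = 526.7 N.
Horizontally, friction must balance P cos α = 220.3 N.
The static-friction limit is μ_s N = 252.8 N.
Since 220.3 N does not exceed the limit, the toolbox stays at rest and f = 220 N.

f ≈ 220 N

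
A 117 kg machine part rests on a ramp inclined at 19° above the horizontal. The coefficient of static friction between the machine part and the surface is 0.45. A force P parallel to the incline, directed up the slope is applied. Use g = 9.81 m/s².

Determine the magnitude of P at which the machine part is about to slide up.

At impending motion up the slope, friction acts down-slope at its limit: f = μ_s N.
P is parallel to the surface, so N = m g cos θ = 1090 N.
Along the incline: P = m g sin θ + μ_s N = 374 + 0.45×1090 = 862 N.

P ≈ 862 N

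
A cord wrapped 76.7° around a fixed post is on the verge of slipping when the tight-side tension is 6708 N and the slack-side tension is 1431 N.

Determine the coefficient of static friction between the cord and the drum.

μ ≈ 1.15

T₂/T₁ = e^{μβ} → μ = ln(T₂/T₁)/β.
β = 76.7° = 1.339 rad.
μ = ln(6708/1431)/1.339 = ln(4.688)/1.339 = 1.15.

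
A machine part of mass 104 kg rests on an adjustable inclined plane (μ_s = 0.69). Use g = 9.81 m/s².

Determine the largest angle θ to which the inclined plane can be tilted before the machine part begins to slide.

At the slip threshold, m g sin θ = μ_s · m g cos θ, so tan θ = μ_s.
θ_max = arctan(0.69) = 34.6°.

θ_max ≈ 34.6°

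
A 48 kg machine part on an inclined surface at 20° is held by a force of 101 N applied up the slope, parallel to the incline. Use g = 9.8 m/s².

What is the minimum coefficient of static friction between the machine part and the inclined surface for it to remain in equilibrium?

μ_s,min ≈ 0.135

N = m g cos θ = 442 N.
Friction must make up the shortfall along the incline: f = m g sin θ − P = 160.9 − 101 = 59.89 N.
At the threshold f = μ_s N, so μ_s,min = 59.89/442 = 0.135.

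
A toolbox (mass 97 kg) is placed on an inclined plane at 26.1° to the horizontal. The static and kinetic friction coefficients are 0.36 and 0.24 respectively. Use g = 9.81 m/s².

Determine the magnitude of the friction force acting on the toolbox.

f ≈ 205 N (up the incline)

Normal force: N = m g cos θ = 97 × 9.81 × cos 26.1° = 854.5 N.
Along the slope the weight component is m g sin θ = 418.6 N; friction must supply exactly this, acting up-slope.
The static-friction ceiling is μ_s N = 0.36 × 854.5 = 307.6 N.
|418.6| exceeds 307.6 N, so the toolbox slips down-slope; friction is kinetic, f = μ_k N = 0.24×854.5 = 205 N.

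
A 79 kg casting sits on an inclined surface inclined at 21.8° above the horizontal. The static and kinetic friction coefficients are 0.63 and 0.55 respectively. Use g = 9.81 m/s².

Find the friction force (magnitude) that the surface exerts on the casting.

Perpendicular to the surface, N = m g cos θ = 79·9.81·cos 21.8° = 719.6 N.
For equilibrium along the incline, friction must balance the weight component: f = m g sin θ = 287.8 N up the slope.
Static friction can supply at most μ_s N = 453.3 N.
Since |287.8| ≤ 453.3 N, no slip — friction simply equals what equilibrium demands.

f ≈ 288 N (up the incline)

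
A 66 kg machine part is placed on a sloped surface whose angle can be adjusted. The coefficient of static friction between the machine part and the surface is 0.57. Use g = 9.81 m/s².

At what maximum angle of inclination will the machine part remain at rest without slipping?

At the slip threshold, m g sin θ = μ_s · m g cos θ, so tan θ = μ_s.
θ_max = arctan(0.57) = 29.7°.

θ_max ≈ 29.7°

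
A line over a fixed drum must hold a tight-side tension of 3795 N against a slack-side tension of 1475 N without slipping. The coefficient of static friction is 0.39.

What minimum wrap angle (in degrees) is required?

β_min ≈ 139°

T₂/T₁ = e^{μβ} → β = ln(T₂/T₁)/μ.
β = ln(3795/1475)/0.39 = 0.945/0.39 = 2.423 rad.
In degrees: β = 2.423 × 180/π = 139°.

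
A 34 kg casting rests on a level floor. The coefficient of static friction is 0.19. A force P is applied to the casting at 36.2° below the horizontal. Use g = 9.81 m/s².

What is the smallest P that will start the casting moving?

N = m g + P sin α (the push presses the casting into the level floor).
At impending slip, P cos α = μ_s N = μ_s (m g + P sin α).
Solving: P (cos α − μ_s sin α) = μ_s m g → P = 0.19×334/(cos 36.2° − 0.19 sin 36.2°) = 63.4/0.6947 = 91.2 N.

P ≈ 91.2 N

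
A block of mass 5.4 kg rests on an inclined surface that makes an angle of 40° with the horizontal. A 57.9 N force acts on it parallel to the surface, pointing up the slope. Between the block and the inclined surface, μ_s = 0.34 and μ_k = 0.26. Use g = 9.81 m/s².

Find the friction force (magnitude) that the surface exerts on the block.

f ≈ 10.6 N (down the incline)

Perpendicular to the surface, N = m g cos θ = 5.4·9.81·cos 40° = 40.58 N.
Parallel to the incline, ΣF = 0 gives f = m g sin θ − P = 34.05 − 57.9 = -23.85 N (up-slope positive).
Maximum static friction available: μ_s N = 0.34 × 40.58 = 13.8 N.
Since |-23.85| > 13.8 N, static friction cannot hold it; the block slides up the incline and kinetic friction applies: f = μ_k N = 0.26 × 40.58 = 10.6 N.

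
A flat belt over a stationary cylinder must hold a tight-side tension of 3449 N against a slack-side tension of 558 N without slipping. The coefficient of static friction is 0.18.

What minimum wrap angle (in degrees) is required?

T₂/T₁ = e^{μβ} → β = ln(T₂/T₁)/μ.
β = ln(3449/558)/0.18 = 1.821/0.18 = 10.12 rad.
In degrees: β = 10.12 × 180/π = 580°.

β_min ≈ 580°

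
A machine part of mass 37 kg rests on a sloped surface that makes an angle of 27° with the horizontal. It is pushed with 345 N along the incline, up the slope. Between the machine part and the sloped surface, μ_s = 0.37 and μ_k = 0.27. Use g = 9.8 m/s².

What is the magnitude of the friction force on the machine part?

f ≈ 87.2 N (down the incline)

Perpendicular to the surface, N = m g cos θ = 37·9.8·cos 27° = 323.1 N.
For equilibrium along the incline the friction force must supply f = m g sin θ − P = 164.6 − 345 = -180.4 N (positive meaning up-slope).
Static friction can supply at most μ_s N = 119.5 N.
Since |-180.4| > 119.5 N, static friction cannot hold it; the machine part slides up the incline and kinetic friction applies: f = μ_k N = 0.27 × 323.1 = 87.2 N.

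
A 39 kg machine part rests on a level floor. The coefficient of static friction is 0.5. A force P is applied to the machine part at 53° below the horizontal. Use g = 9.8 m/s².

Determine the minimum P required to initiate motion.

P ≈ 944 N

N = m g + P sin α (the push presses the machine part into the level floor).
At impending slip, P cos α = μ_s N = μ_s (m g + P sin α).
Solving: P (cos α − μ_s sin α) = μ_s m g → P = 0.5×382/(cos 53° − 0.5 sin 53°) = 191/0.2025 = 944 N.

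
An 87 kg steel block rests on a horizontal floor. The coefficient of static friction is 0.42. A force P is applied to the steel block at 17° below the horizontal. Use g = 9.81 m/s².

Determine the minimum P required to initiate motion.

P ≈ 430 N

N = m g + P sin α (the push presses the steel block into the horizontal floor).
At impending slip, P cos α = μ_s N = μ_s (m g + P sin α).
Solving: P (cos α − μ_s sin α) = μ_s m g → P = 0.42×853/(cos 17° − 0.42 sin 17°) = 358/0.8335 = 430 N.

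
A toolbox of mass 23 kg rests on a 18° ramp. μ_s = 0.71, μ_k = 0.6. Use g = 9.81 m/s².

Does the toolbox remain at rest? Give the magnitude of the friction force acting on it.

N = m g cos θ = 215 N.
Down-slope weight component: m g sin θ = 69.7 N.
μ_s N = 152 N.
69.7 ≤ 152 N, so it stays put; friction = 69.7 N.

f ≈ 69.7 N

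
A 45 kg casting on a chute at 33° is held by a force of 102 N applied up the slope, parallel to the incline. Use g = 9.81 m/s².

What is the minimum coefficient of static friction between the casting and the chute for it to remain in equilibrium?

N = m g cos θ = 370.2 N.
Friction must make up the shortfall along the incline: f = m g sin θ − P = 240.4 − 102 = 138.4 N.
At the threshold f = μ_s N, so μ_s,min = 138.4/370.2 = 0.374.

μ_s,min ≈ 0.374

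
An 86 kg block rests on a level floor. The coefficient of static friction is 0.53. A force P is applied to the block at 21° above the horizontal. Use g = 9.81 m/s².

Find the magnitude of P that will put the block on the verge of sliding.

N = m g − P sin α (the pull lifts the block).
At impending slip, P cos α = μ_s N = μ_s (m g − P sin α).
Solving: P (cos α + μ_s sin α) = μ_s m g → P = 0.53×844/(cos 21° + 0.53 sin 21°) = 447/1.124 = 398 N.

P ≈ 398 N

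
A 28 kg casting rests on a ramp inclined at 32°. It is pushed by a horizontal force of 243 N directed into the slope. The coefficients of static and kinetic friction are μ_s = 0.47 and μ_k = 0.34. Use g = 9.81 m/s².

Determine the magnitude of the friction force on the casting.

Normal direction: N = m g cos θ + P sin θ = 361.7 N.
Parallel to the incline: P cos θ − m g sin θ = 206.1 − 145.6 = 60.52 N; the friction needed to balance this is 60.52 N acting down the slope.
Maximum static friction: μ_s N = 0.47 × 361.7 = 170 N.
Since 60.52 N is within the 170 N limit, the casting stays put and friction is exactly 60.5 N.

f ≈ 60.5 N (down the incline)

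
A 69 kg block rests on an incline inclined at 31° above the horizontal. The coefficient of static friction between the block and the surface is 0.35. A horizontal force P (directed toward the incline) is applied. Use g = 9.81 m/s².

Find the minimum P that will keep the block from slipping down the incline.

P_min ≈ 140 N

The block tends to slide down (tan θ > μ_s), so at the point of impending slip friction acts up-slope at its limit: f = μ_s N.
Perpendicular to the incline: N = m g cos θ + P sin θ.
Along the incline: P cos θ + μ_s N = m g sin θ, i.e. P cos θ + μ_s (m g cos θ + P sin θ) = m g sin θ.
Solving, P (cos θ + μ_s sin θ) = m g (sin θ − μ_s cos θ), so P = 677×0.215/1.037 = 140 N.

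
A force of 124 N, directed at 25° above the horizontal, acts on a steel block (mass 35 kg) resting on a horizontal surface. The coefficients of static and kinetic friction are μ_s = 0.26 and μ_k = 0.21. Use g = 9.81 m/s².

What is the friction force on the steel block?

f ≈ 61.1 N

Vertical equilibrium gives N = m g − P sin α = 290.9 N.
Horizontally, friction must balance P cos α = 112.4 N.
The static-friction limit is μ_s N = 75.65 N.
The required friction exceeds μ_s N, so the steel block moves and f = μ_k N = 61.1 N.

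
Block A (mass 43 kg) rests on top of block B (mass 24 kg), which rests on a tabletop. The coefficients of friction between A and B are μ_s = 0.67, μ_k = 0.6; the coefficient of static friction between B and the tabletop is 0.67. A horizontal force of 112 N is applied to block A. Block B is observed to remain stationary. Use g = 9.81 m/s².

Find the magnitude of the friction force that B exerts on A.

f ≈ 112 N

Between the blocks, N₁ = m_A g = 421.8 N.
Maximum static friction on A from B: μ_s N₁ = 0.67×421.8 = 282.6 N.
P = 112 N is within that limit, so A and B move together (both at rest); the A–B friction is simply f₁ = P = 112 N.
B experiences an equal 112 N forward from A (third law). B is in equilibrium, so the floor supplies f₂ = 112 N of static friction (limit μ_s(m_A+m_B)g = 440.4 N, not exceeded).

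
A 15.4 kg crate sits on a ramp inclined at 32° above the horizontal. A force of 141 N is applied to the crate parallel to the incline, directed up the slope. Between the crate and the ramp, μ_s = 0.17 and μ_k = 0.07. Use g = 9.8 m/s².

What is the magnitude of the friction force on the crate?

f ≈ 8.96 N (down the incline)

Perpendicular to the surface, N = m g cos θ = 15.4·9.8·cos 32° = 128 N.
For equilibrium along the incline the friction force must supply f = m g sin θ − P = 79.98 − 141 = -61.02 N (positive meaning up-slope).
Maximum static friction available: μ_s N = 0.17 × 128 = 21.76 N.
|-61.02| exceeds 21.76 N, so the crate slips up-slope; friction is kinetic, f = μ_k N = 0.07×128 = 8.96 N.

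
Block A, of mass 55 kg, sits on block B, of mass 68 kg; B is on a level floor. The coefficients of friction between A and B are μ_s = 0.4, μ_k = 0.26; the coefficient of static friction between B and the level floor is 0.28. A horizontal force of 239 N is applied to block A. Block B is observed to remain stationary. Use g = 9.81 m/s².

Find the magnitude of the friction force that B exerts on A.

f ≈ 140 N

Normal force at the A–B interface: N₁ = m_A g = 539.6 N.
Maximum static friction on A from B: μ_s N₁ = 0.4×539.6 = 215.8 N.
Since P = 239 N > 215.8 N, A slides on B; the A–B friction is kinetic: f₁ = μ_k N₁ = 0.26×539.6 = 140 N.
B experiences an equal 140 N forward from A (third law). B is in equilibrium, so the floor supplies f₂ = 140 N of static friction (limit μ_s(m_A+m_B)g = 337.9 N, not exceeded).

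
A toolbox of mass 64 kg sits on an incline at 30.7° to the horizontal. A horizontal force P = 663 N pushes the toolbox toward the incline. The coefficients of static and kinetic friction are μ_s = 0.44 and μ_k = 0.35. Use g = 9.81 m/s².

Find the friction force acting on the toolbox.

f ≈ 250 N (down the incline)

Resolve perpendicular to the incline: N = m g cos θ + P sin θ = 64×9.81×cos 30.7° + 663×sin 30.7° = 878.3 N.
Along the incline, the net driving force (taking up-slope positive) is P cos θ − m g sin θ = 570.1 − 320.5 = 249.5 N, so equilibrium requires friction f = -249.5 N (down-slope).
The limit of static friction is μ_s N = 386.5 N.
Since 249.5 N is within the 386.5 N limit, the toolbox stays put and friction is exactly 250 N.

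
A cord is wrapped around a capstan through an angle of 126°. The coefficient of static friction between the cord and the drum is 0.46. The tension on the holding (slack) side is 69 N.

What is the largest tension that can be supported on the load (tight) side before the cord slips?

T_max ≈ 190 N

At impending slip the capstan equation gives T₂/T₁ = e^{μβ} with β in radians.
β = 126° × π/180 = 2.199 rad.
e^{μβ} = e^{0.46×2.199} = 2.75.
T₂ = T₁ · e^{μβ} = 69 × 2.75 = 190 N.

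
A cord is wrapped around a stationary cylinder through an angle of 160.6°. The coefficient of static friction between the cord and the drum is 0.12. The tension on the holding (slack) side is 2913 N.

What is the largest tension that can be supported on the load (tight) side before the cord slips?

At impending slip the capstan equation gives T₂/T₁ = e^{μβ} with β in radians.
β = 160.6° × π/180 = 2.803 rad.
e^{μβ} = e^{0.12×2.803} = 1.4.
T₂ = T₁ · e^{μβ} = 2913 × 1.4 = 4080 N.

T_max ≈ 4080 N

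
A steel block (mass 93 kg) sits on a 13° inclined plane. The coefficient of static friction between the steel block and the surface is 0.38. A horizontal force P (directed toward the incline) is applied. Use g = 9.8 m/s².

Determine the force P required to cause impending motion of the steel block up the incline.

P ≈ 610 N

At impending motion up the slope, friction acts down-slope at its limit: f = μ_s N.
Perpendicular to the incline: N = m g cos θ + P sin θ.
Along the incline: P cos θ = m g sin θ + μ_s N = m g sin θ + μ_s (m g cos θ + P sin θ).
Solving, P (cos θ − μ_s sin θ) = m g (sin θ + μ_s cos θ), so P = 93×9.8×(sin 13° + 0.38 cos 13°)/(cos 13° − 0.38 sin 13°) = 911×0.5952/0.8889 = 610 N.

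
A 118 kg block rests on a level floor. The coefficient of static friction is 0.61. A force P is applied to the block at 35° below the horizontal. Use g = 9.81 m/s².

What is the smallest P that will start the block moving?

N = m g + P sin α (the push presses the block into the level floor).
At impending slip, P cos α = μ_s N = μ_s (m g + P sin α).
Solving: P (cos α − μ_s sin α) = μ_s m g → P = 0.61×1160/(cos 35° − 0.61 sin 35°) = 706/0.4693 = 1500 N.

P ≈ 1500 N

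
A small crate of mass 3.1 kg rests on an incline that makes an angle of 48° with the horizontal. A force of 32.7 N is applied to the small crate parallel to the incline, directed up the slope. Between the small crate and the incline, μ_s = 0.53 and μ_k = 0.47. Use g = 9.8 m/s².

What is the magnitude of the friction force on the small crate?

f ≈ 10.1 N (down the incline)

Perpendicular to the surface, N = m g cos θ = 3.1·9.8·cos 48° = 20.33 N.
Parallel to the incline, ΣF = 0 gives f = m g sin θ − P = 22.58 − 32.7 = -10.12 N (up-slope positive).
The static-friction ceiling is μ_s N = 0.53 × 20.33 = 10.77 N.
Since |-10.12| ≤ 10.77 N, no slip — friction simply equals what equilibrium demands.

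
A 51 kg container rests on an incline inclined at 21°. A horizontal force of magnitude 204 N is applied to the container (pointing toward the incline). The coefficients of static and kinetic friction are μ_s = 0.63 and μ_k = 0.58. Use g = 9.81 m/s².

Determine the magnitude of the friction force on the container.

Resolve perpendicular to the incline: N = m g cos θ + P sin θ = 51×9.81×cos 21° + 204×sin 21° = 540.2 N.
Along the incline, the net driving force (taking up-slope positive) is P cos θ − m g sin θ = 190.5 − 179.3 = 11.16 N, so equilibrium requires friction f = -11.16 N (down-slope).
The limit of static friction is μ_s N = 340.3 N.
|f_req| = 11.16 ≤ 340.3 N → the container is in equilibrium; friction equals the required value.

f ≈ 11.2 N (down the incline)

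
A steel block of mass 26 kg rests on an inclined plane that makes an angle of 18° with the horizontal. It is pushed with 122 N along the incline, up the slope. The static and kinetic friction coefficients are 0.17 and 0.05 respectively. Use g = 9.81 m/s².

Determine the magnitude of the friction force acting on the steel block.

The normal reaction is N = m g cos θ = 242.6 N.
Parallel to the incline, ΣF = 0 gives f = m g sin θ − P = 78.82 − 122 = -43.18 N (up-slope positive).
Maximum static friction available: μ_s N = 0.17 × 242.6 = 41.24 N.
Since |-43.18| > 41.24 N, static friction cannot hold it; the steel block slides up the incline and kinetic friction applies: f = μ_k N = 0.05 × 242.6 = 12.1 N.

f ≈ 12.1 N (down the incline)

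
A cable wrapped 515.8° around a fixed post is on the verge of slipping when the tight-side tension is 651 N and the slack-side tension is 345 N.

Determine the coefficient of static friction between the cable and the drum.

μ ≈ 0.0705

T₂/T₁ = e^{μβ} → μ = ln(T₂/T₁)/β.
β = 515.8° = 9.002 rad.
μ = ln(651/345)/9.002 = ln(1.887)/9.002 = 0.0705.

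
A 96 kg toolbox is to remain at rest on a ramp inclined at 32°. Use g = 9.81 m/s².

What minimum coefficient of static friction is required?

μ_s,min ≈ 0.625

At the slip threshold m g sin θ = μ_s m g cos θ, so μ_s,min = tan θ.
μ_s,min = tan 32° = 0.625.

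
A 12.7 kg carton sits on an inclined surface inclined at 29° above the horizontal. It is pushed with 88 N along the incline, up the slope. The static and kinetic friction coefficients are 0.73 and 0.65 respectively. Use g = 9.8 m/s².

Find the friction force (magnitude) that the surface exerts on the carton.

f ≈ 27.7 N (down the incline)

Normal force: N = m g cos θ = 12.7 × 9.8 × cos 29° = 108.9 N.
Parallel to the incline, ΣF = 0 gives f = m g sin θ − P = 60.34 − 88 = -27.66 N (up-slope positive).
Static friction can supply at most μ_s N = 79.46 N.
Since |-27.66| ≤ 79.46 N, the carton remains in static equilibrium and friction takes exactly the required value.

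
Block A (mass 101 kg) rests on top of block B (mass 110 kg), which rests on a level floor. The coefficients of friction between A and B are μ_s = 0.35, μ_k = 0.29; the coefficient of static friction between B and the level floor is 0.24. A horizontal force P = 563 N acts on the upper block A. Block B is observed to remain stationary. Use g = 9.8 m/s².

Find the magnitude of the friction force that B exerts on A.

The normal force B exerts on A is simply A's weight, N₁ = 989.8 N.
So the A–B interface can sustain at most μ_s N₁ = 346.4 N of static friction.
P = 563 N exceeds that limit, so A slips over B and the interface friction becomes kinetic: f₁ = μ_k N₁ = 0.29×989.8 = 287 N.
By Newton's third law B feels 287 N forward from A. With B stationary, the floor's static friction on B balances it: f₂ = 287 N (well within μ_s(m_A+m_B)g = 496.3 N).

f ≈ 287 N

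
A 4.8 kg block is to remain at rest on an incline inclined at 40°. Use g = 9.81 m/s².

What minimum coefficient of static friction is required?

μ_s,min ≈ 0.839

At the slip threshold m g sin θ = μ_s m g cos θ, so μ_s,min = tan θ.
μ_s,min = tan 40° = 0.839.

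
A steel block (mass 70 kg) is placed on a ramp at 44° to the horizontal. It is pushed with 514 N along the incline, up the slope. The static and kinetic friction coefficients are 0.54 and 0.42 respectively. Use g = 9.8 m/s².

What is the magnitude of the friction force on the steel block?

The normal reaction is N = m g cos θ = 493.5 N.
The friction needed for equilibrium is m g sin θ − P = 476.5 − 514 = -37.46 N, measured positive up-slope.
The static-friction ceiling is μ_s N = 0.54 × 493.5 = 266.5 N.
Since |-37.46| ≤ 266.5 N, static friction is sufficient; f equals the required value, not μ_s N.

f ≈ 37.5 N (down the incline)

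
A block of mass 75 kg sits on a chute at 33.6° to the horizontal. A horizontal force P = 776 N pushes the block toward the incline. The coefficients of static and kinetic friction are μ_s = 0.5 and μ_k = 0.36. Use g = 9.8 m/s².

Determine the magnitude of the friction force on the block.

f ≈ 240 N (down the incline)

Normal direction: N = m g cos θ + P sin θ = 1042 N.
Along the incline, the net driving force (taking up-slope positive) is P cos θ − m g sin θ = 646.3 − 406.7 = 239.6 N, so equilibrium requires friction f = -239.6 N (down-slope).
Maximum static friction: μ_s N = 0.5 × 1042 = 520.8 N.
Since 239.6 N is within the 520.8 N limit, the block stays put and friction is exactly 240 N.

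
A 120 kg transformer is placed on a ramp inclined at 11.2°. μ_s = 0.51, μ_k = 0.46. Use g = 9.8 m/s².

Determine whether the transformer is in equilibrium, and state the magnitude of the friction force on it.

f ≈ 228 N

N = m g cos θ = 1150 N.
Down-slope weight component: m g sin θ = 228 N.
μ_s N = 588 N.
228 ≤ 588 N, so it stays put; friction = 228 N.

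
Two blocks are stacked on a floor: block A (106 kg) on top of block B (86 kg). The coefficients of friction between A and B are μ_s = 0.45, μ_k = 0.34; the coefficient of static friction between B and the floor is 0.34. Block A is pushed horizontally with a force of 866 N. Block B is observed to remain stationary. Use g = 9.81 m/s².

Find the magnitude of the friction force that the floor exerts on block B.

f ≈ 354 N

Normal force at the A–B interface: N₁ = m_A g = 1040 N.
So the A–B interface can sustain at most μ_s N₁ = 467.9 N of static friction.
Since P = 866 N > 467.9 N, A slides on B; the A–B friction is kinetic: f₁ = μ_k N₁ = 0.34×1040 = 354 N.
B experiences an equal 354 N forward from A (third law). B is in equilibrium, so the floor supplies f₂ = 354 N of static friction (limit μ_s(m_A+m_B)g = 640.4 N, not exceeded).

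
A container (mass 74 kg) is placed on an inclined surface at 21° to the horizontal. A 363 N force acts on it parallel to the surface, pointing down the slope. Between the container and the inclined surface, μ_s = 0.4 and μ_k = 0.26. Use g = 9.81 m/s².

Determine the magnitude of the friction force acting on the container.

f ≈ 176 N (up the incline)

Perpendicular to the surface, N = m g cos θ = 74·9.81·cos 21° = 677.7 N.
Parallel to the incline, ΣF = 0 gives f = m g sin θ + P = 260.2 + 363 = 623.2 N (up-slope positive).
Static friction can supply at most μ_s N = 271.1 N.
Since |623.2| > 271.1 N, static friction cannot hold it; the container slides down the incline and kinetic friction applies: f = μ_k N = 0.26 × 677.7 = 176 N.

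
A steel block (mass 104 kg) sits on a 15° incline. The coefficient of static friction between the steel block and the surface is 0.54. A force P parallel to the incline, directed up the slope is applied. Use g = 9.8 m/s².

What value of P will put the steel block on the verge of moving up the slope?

P ≈ 795 N

At impending motion up the slope, friction acts down-slope at its limit: f = μ_s N.
P is parallel to the surface, so N = m g cos θ = 984 N.
Along the incline: P = m g sin θ + μ_s N = 264 + 0.54×984 = 795 N.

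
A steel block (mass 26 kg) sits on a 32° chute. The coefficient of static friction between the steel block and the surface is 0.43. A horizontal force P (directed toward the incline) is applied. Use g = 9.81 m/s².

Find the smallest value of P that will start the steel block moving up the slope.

P ≈ 368 N

At impending motion up the slope, friction acts down-slope at its limit: f = μ_s N.
Perpendicular to the incline: N = m g cos θ + P sin θ.
Along the incline: P cos θ = m g sin θ + μ_s N = m g sin θ + μ_s (m g cos θ + P sin θ).
Solving, P (cos θ − μ_s sin θ) = m g (sin θ + μ_s cos θ), so P = 26×9.81×(sin 32° + 0.43 cos 32°)/(cos 32° − 0.43 sin 32°) = 255×0.8946/0.6202 = 368 N.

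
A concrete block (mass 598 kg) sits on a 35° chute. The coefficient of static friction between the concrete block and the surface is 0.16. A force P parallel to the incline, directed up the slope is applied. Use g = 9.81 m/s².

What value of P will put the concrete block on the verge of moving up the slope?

At impending motion up the slope, friction acts down-slope at its limit: f = μ_s N.
P is parallel to the surface, so N = m g cos θ = 4810 N.
Along the incline: P = m g sin θ + μ_s N = 3360 + 0.16×4810 = 4130 N.

P ≈ 4130 N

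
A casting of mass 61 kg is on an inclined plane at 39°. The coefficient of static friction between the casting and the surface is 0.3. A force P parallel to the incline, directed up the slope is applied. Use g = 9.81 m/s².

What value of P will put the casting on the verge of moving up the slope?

At impending motion up the slope, friction acts down-slope at its limit: f = μ_s N.
P is parallel to the surface, so N = m g cos θ = 465 N.
Along the incline: P = m g sin θ + μ_s N = 377 + 0.3×465 = 516 N.

P ≈ 516 N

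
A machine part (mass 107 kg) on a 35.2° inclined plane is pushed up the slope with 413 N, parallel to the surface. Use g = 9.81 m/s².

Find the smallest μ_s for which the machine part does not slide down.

N = m g cos θ = 857.7 N.
Friction must make up the shortfall along the incline: f = m g sin θ − P = 605.1 − 413 = 192.1 N.
At the threshold f = μ_s N, so μ_s,min = 192.1/857.7 = 0.224.

μ_s,min ≈ 0.224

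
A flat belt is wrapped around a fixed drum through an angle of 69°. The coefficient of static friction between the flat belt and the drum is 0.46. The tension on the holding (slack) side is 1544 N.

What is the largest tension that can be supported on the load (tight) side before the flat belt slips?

At impending slip the capstan equation gives T₂/T₁ = e^{μβ} with β in radians.
β = 69° × π/180 = 1.204 rad.
e^{μβ} = e^{0.46×1.204} = 1.74.
T₂ = T₁ · e^{μβ} = 1544 × 1.74 = 2690 N.

T_max ≈ 2690 N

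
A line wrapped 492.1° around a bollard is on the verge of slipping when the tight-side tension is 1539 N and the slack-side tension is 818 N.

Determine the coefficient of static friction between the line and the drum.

T₂/T₁ = e^{μβ} → μ = ln(T₂/T₁)/β.
β = 492.1° = 8.589 rad.
μ = ln(1539/818)/8.589 = ln(1.881)/8.589 = 0.0736.

μ ≈ 0.0736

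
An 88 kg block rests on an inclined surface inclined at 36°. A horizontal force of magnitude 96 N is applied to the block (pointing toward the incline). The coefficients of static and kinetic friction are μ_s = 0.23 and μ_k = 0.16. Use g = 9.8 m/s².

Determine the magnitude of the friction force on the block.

f ≈ 121 N (up the incline)

The horizontal push has a component P sin θ into the surface, so N = m g cos θ + P sin θ = 697.7 + 56.43 = 754.1 N.
Along the incline, the net driving force (taking up-slope positive) is P cos θ − m g sin θ = 77.67 − 506.9 = -429.2 N, so equilibrium requires friction f = 429.2 N (up-slope).
The limit of static friction is μ_s N = 173.4 N.
|f_req| = 429.2 > 173.4 N → the block slides down the incline; f = μ_k N = 0.16 × 754.1 = 121 N.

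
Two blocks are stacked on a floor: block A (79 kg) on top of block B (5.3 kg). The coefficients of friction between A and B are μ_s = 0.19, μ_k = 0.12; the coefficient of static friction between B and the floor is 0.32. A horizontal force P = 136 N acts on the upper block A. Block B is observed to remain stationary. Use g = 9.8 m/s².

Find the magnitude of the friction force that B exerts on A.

The normal force B exerts on A is simply A's weight, N₁ = 774.2 N.
So the A–B interface can sustain at most μ_s N₁ = 147.1 N of static friction.
P = 136 N is within that limit, so A and B move together (both at rest); the A–B friction is simply f₁ = P = 136 N.
By Newton's third law B feels 136 N forward from A. With B stationary, the floor's static friction on B balances it: f₂ = 136 N (well within μ_s(m_A+m_B)g = 264.4 N).

f ≈ 136 N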